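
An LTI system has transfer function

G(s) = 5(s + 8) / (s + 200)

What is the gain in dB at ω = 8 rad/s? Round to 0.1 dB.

-11.0 dB

At s = jω = j8:
zero (s+8): 8 + j8 → |·| = √(8²+8²) = √128 ≈ 11.314, ∠ = arctan(8/8) ≈ 45.00°
pole (s+200): 200 + j8 → |·| = √(200²+8²) = √40064 ≈ 200.16, ∠ = arctan(8/200) ≈ 2.29°
|G| = 5 · 11.314 / 200.16 ≈ 0.28262
Gain = 20 log₁₀(0.28262) ≈ -10.98 dB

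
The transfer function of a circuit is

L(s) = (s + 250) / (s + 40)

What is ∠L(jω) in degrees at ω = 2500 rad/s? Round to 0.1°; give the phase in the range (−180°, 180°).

-4.8°

At s = jω = j2500:
zero (s+250): 250 + j2500 → |·| = √(250²+2500²) = √6312500 ≈ 2512.5, ∠ = arctan(2500/250) ≈ 84.29°
pole (s+40): 40 + j2500 → |·| = √(40²+2500²) = √6251600 ≈ 2500.3, ∠ = arctan(2500/40) ≈ 89.08°
∠L = 84.29° − 89.08° = -4.79°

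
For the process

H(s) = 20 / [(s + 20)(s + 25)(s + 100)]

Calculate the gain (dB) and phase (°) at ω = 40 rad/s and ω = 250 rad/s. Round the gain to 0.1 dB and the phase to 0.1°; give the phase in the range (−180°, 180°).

At s = jω = j40:
pole (s+20): 20 + j40 → |·| = √(20²+40²) = √2000 ≈ 44.721, ∠ = arctan(40/20) ≈ 63.43°
pole (s+25): 25 + j40 → |·| = √(25²+40²) = √2225 ≈ 47.17, ∠ = arctan(40/25) ≈ 57.99°
pole (s+100): 100 + j40 → |·| = √(100²+40²) = √11600 ≈ 107.7, ∠ = arctan(40/100) ≈ 21.80°
|H| = 20 / 2.2719e+05 ≈ 8.8032e-05
Gain = 20 log₁₀(8.8032e-05) ≈ -81.11 dB
∠H = 0.00° − 143.22° = -143.22°

At s = jω = j250:
pole (s+20): 20 + j250 → |·| = √(20²+250²) = √62900 ≈ 250.8, ∠ = arctan(250/20) ≈ 85.43°
pole (s+25): 25 + j250 → |·| = √(25²+250²) = √63125 ≈ 251.25, ∠ = arctan(250/25) ≈ 84.29°
pole (s+100): 100 + j250 → |·| = √(100²+250²) = √72500 ≈ 269.26, ∠ = arctan(250/100) ≈ 68.20°
|H| = 20 / 1.6967e+07 ≈ 1.1788e-06
Gain = 20 log₁₀(1.1788e-06) ≈ -118.57 dB
∠H = 0.00° − 237.92° = -237.92° ≡ 122.08° (principal value)

ω = 40: -81.1 dB, -143.2°; ω = 250: -118.6 dB, 122.1°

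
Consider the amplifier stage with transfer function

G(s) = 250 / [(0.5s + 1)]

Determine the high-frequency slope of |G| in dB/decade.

-20 dB/decade

Each pole contributes −20 dB/decade at high frequency; each zero contributes +20 dB/decade.
Net: 0 zero(s) − 1 pole(s) → -20 dB/decade.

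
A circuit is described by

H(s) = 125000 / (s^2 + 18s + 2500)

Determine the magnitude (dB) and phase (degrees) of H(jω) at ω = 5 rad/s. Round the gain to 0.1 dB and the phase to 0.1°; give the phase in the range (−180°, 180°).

34.1 dB, -2.1°

At s = jω = j5:
quadratic: (j5)² + 18·j5 + 2500 = 2475 + j90 → |·| ≈ 2476.6, ∠ ≈ 2.08°
|H| = 125000 / 2476.6 ≈ 50.472
Gain = 20 log₁₀(50.472) ≈ 34.06 dB
∠H = 0.00° − 2.08° = -2.08°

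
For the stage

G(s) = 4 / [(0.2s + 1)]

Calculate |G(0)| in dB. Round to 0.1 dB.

G(0) = 4 · 1 / 1 = 4
20 log₁₀(4) ≈ 12.04 dB

12.0 dB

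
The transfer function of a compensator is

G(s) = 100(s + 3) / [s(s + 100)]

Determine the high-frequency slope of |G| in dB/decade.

-20 dB/decade

Each pole contributes −20 dB/decade at high frequency; each zero contributes +20 dB/decade.
Net: 1 zero(s) − 2 pole(s) → -20 dB/decade.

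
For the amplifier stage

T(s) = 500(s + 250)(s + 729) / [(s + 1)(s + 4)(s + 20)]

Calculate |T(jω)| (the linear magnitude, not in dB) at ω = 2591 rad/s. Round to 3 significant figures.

At s = jω = j2591:
zero (s+250): 250 + j2591 → |·| = √(250²+2591²) = √6775781 ≈ 2603, ∠ = arctan(2591/250) ≈ 84.49°
zero (s+729): 729 + j2591 → |·| = √(729²+2591²) = √7244722 ≈ 2691.6, ∠ = arctan(2591/729) ≈ 74.29°
pole (s+1): 1 + j2591 → |·| = √(1²+2591²) = √6713282 ≈ 2591, ∠ = arctan(2591/1) ≈ 89.98°
pole (s+4): 4 + j2591 → |·| = √(4²+2591²) = √6713297 ≈ 2591, ∠ = arctan(2591/4) ≈ 89.91°
pole (s+20): 20 + j2591 → |·| = √(20²+2591²) = √6713681 ≈ 2591.1, ∠ = arctan(2591/20) ≈ 89.56°
|T| = 500 · 7.0062e+06 / 1.7395e+10 ≈ 0.20139

0.201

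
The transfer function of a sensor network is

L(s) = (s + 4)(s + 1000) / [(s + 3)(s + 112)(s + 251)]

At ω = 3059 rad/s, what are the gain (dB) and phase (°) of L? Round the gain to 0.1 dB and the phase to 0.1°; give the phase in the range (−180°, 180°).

-69.3 dB, -101.3°

At s = jω = j3059:
zero (s+4): 4 + j3059 → |·| = √(4²+3059²) = √9357497 ≈ 3059, ∠ = arctan(3059/4) ≈ 89.93°
zero (s+1000): 1000 + j3059 → |·| = √(1000²+3059²) = √10357481 ≈ 3218.3, ∠ = arctan(3059/1000) ≈ 71.90°
pole (s+3): 3 + j3059 → |·| = √(3²+3059²) = √9357490 ≈ 3059, ∠ = arctan(3059/3) ≈ 89.94°
pole (s+112): 112 + j3059 → |·| = √(112²+3059²) = √9370025 ≈ 3061, ∠ = arctan(3059/112) ≈ 87.90°
pole (s+251): 251 + j3059 → |·| = √(251²+3059²) = √9420482 ≈ 3069.3, ∠ = arctan(3059/251) ≈ 85.31°
|L| = 1 · 9.8448e+06 / 2.874e+10 ≈ 0.00034255
Gain = 20 log₁₀(0.00034255) ≈ -69.31 dB
∠L = 161.83° − 263.15° = -101.32°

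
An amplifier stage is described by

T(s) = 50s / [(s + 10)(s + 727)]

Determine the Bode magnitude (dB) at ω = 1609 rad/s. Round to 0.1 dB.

At s = jω = j1609:
zero at origin: s = j1609 → |·| = 1609, ∠ = 90.00°
pole (s+10): 10 + j1609 → |·| = √(10²+1609²) = √2588981 ≈ 1609, ∠ = arctan(1609/10) ≈ 89.64°
pole (s+727): 727 + j1609 → |·| = √(727²+1609²) = √3117410 ≈ 1765.6, ∠ = arctan(1609/727) ≈ 65.68°
|T| = 50 · 1609 / 2.8409e+06 ≈ 0.028318
Gain = 20 log₁₀(0.028318) ≈ -30.96 dB

-31.0 dB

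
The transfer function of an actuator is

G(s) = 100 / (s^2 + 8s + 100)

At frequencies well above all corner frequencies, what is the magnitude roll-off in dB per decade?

Each pole contributes −20 dB/decade at high frequency; each zero contributes +20 dB/decade.
Net: 0 zero(s) − 2 pole(s) → -40 dB/decade.

-40 dB/decade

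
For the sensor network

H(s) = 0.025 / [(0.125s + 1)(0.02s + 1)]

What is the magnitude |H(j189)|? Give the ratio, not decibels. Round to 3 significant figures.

At ω = 189 rad/s:
pole (1 + j189·0.125) = 1 + j23.625 → |·| ≈ 23.646, ∠ ≈ 87.58°
pole (1 + j189·0.02) = 1 + j3.78 → |·| ≈ 3.91, ∠ ≈ 75.18°
|H| = 0.025 · 1 / (23.646 · 3.91) ≈ 0.0002704

0.000270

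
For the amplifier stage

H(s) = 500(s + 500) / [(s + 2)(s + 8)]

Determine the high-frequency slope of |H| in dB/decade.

-20 dB/decade

Each pole contributes −20 dB/decade at high frequency; each zero contributes +20 dB/decade.
Net: 1 zero(s) − 2 pole(s) → -20 dB/decade.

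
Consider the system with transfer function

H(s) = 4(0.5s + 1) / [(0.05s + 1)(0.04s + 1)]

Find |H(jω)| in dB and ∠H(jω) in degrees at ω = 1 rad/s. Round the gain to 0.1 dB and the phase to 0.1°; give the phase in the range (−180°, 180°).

At ω = 1 rad/s:
zero (1 + j1·0.5) = 1 + j0.5 → |·| ≈ 1.118, ∠ ≈ 26.57°
pole (1 + j1·0.05) = 1 + j0.05 → |·| ≈ 1.0012, ∠ ≈ 2.86°
pole (1 + j1·0.04) = 1 + j0.04 → |·| ≈ 1.0008, ∠ ≈ 2.29°
|H| = 4 · 1.118 / (1.0012 · 1.0008) ≈ 4.4631
Gain = 20 log₁₀(4.4631) ≈ 12.99 dB
∠H = (26.57°) − (2.86° + 2.29°) = 21.42°

13.0 dB, 21.4°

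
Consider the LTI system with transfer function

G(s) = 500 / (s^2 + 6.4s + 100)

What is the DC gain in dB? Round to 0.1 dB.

G(0) = 500 / 100 = 5
20 log₁₀(5) ≈ 13.98 dB

14.0 dB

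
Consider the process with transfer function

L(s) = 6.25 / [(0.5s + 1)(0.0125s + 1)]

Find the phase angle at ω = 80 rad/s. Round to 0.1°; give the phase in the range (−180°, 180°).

At ω = 80 rad/s:
pole (1 + j80·0.5) = 1 + j40 → |·| ≈ 40.012, ∠ ≈ 88.57°
pole (1 + j80·0.0125) = 1 + j1 → |·| ≈ 1.4142, ∠ ≈ 45.00°
∠L = (0°) − (88.57° + 45.00°) = -133.57°

-133.6°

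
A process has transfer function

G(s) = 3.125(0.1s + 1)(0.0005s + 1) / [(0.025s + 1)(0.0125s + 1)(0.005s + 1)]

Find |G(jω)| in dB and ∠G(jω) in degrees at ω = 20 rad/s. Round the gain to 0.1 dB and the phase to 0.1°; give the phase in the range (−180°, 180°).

At ω = 20 rad/s:
zero (1 + j20·0.1) = 1 + j2 → |·| ≈ 2.2361, ∠ ≈ 63.43°
zero (1 + j20·0.0005) = 1 + j0.01 → |·| ≈ 1, ∠ ≈ 0.57°
pole (1 + j20·0.025) = 1 + j0.5 → |·| ≈ 1.118, ∠ ≈ 26.57°
pole (1 + j20·0.0125) = 1 + j0.25 → |·| ≈ 1.0308, ∠ ≈ 14.04°
pole (1 + j20·0.005) = 1 + j0.1 → |·| ≈ 1.005, ∠ ≈ 5.71°
|G| = 3.125 · 2.2361 · 1 / (1.118 · 1.0308 · 1.005) ≈ 6.0334
Gain = 20 log₁₀(6.0334) ≈ 15.61 dB
∠G = (63.43° + 0.57°) − (26.57° + 14.04° + 5.71°) = 17.68°

15.6 dB, 17.7°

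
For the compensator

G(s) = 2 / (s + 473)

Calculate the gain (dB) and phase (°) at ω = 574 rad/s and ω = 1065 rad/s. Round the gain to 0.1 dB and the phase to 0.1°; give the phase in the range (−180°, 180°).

ω = 574: -51.4 dB, -50.5°; ω = 1065: -55.3 dB, -66.1°

At s = jω = j574:
pole (s+473): 473 + j574 → |·| = √(473²+574²) = √553205 ≈ 743.78, ∠ = arctan(574/473) ≈ 50.51°
|G| = 2 / 743.78 ≈ 0.002689
Gain = 20 log₁₀(0.002689) ≈ -51.41 dB
∠G = 0.00° − 50.51° = -50.51°

At s = jω = j1065:
pole (s+473): 473 + j1065 → |·| = √(473²+1065²) = √1357954 ≈ 1165.3, ∠ = arctan(1065/473) ≈ 66.05°
|G| = 2 / 1165.3 ≈ 0.0017163
Gain = 20 log₁₀(0.0017163) ≈ -55.31 dB
∠G = 0.00° − 66.05° = -66.05°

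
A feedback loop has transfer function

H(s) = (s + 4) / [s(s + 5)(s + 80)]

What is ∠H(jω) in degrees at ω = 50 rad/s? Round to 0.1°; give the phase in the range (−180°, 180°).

-120.9°

At s = jω = j50:
zero (s+4): 4 + j50 → |·| = √(4²+50²) = √2516 ≈ 50.16, ∠ = arctan(50/4) ≈ 85.43°
pole (s+5): 5 + j50 → |·| = √(5²+50²) = √2525 ≈ 50.249, ∠ = arctan(50/5) ≈ 84.29°
pole (s+80): 80 + j50 → |·| = √(80²+50²) = √8900 ≈ 94.34, ∠ = arctan(50/80) ≈ 32.01°
pole at origin: |s| = 50, ∠ = 90.00° (in denominator)
∠H = 85.43° − 206.30° = -120.87°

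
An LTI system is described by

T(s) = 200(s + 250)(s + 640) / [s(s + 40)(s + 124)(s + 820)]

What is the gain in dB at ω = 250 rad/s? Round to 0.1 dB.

-49.9 dB

At s = jω = j250:
zero (s+250): 250 + j250 → |·| = √(250²+250²) = √125000 ≈ 353.55, ∠ = arctan(250/250) ≈ 45.00°
zero (s+640): 640 + j250 → |·| = √(640²+250²) = √472100 ≈ 687.1, ∠ = arctan(250/640) ≈ 21.34°
pole (s+40): 40 + j250 → |·| = √(40²+250²) = √64100 ≈ 253.18, ∠ = arctan(250/40) ≈ 80.91°
pole (s+124): 124 + j250 → |·| = √(124²+250²) = √77876 ≈ 279.06, ∠ = arctan(250/124) ≈ 63.62°
pole (s+820): 820 + j250 → |·| = √(820²+250²) = √734900 ≈ 857.26, ∠ = arctan(250/820) ≈ 16.96°
pole at origin: |s| = 250, ∠ = 90.00° (in denominator)
|T| = 200 · 2.4292e+05 / 1.5142e+10 ≈ 0.0032086
Gain = 20 log₁₀(0.0032086) ≈ -49.87 dB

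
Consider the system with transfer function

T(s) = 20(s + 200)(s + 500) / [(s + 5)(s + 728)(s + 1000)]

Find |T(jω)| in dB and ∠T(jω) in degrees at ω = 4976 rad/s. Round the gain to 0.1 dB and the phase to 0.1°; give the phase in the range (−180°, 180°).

-48.1 dB, -78.3°

At s = jω = j4976:
zero (s+200): 200 + j4976 → |·| = √(200²+4976²) = √24800576 ≈ 4980, ∠ = arctan(4976/200) ≈ 87.70°
zero (s+500): 500 + j4976 → |·| = √(500²+4976²) = √25010576 ≈ 5001.1, ∠ = arctan(4976/500) ≈ 84.26°
pole (s+5): 5 + j4976 → |·| = √(5²+4976²) = √24760601 ≈ 4976, ∠ = arctan(4976/5) ≈ 89.94°
pole (s+728): 728 + j4976 → |·| = √(728²+4976²) = √25290560 ≈ 5029, ∠ = arctan(4976/728) ≈ 81.68°
pole (s+1000): 1000 + j4976 → |·| = √(1000²+4976²) = √25760576 ≈ 5075.5, ∠ = arctan(4976/1000) ≈ 78.64°
|T| = 20 · 2.4905e+07 / 1.2701e+11 ≈ 0.0039217
Gain = 20 log₁₀(0.0039217) ≈ -48.13 dB
∠T = 171.96° − 250.26° = -78.30°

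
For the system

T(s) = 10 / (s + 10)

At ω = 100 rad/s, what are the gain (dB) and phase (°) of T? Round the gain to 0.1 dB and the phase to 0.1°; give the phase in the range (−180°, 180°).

-20.0 dB, -84.3°

Substitute s = j100:
Numerator: 10 = 10 + j0
Denominator: (j100) + 10 = 10 + j100
|N| = √(10² + 0²) ≈ 10, ∠N ≈ 0.00°
|D| = √(10² + 100²) ≈ 100.5, ∠D ≈ 84.29°
|T| = 10 / 100.5 ≈ 0.099502
Gain = 20 log₁₀(0.099502) ≈ -20.04 dB
∠T = 0.00° − 84.29° = -84.29°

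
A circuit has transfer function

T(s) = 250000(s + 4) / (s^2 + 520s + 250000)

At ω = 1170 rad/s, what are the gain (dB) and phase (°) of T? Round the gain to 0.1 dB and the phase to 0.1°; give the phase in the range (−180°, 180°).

At s = jω = j1170:
zero (s+4): 4 + j1170 → |·| = √(4²+1170²) = √1368916 ≈ 1170, ∠ = arctan(1170/4) ≈ 89.80°
quadratic: (j1170)² + 520·j1170 + 250000 = -1118900 + j608400 → |·| ≈ 1.2736e+06, ∠ ≈ 151.46°
|T| = 250000 · 1170 / 1.2736e+06 ≈ 229.66
Gain = 20 log₁₀(229.66) ≈ 47.22 dB
∠T = 89.80° − 151.46° = -61.66°

47.2 dB, -61.7°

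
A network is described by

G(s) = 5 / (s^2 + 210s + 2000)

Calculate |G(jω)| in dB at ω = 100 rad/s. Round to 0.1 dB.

Substitute s = j100:
Numerator: 5 = 5 + j0
Denominator: (j100)^2 + 210(j100) + 2000 = -8000 + j21000
|N| = √(5² + 0²) ≈ 5, ∠N ≈ 0.00°
|D| = √(8000² + 21000²) ≈ 22472, ∠D ≈ 110.85°
|G| = 5 / 22472 ≈ 0.0002225
Gain = 20 log₁₀(0.0002225) ≈ -73.05 dB

-73.1 dB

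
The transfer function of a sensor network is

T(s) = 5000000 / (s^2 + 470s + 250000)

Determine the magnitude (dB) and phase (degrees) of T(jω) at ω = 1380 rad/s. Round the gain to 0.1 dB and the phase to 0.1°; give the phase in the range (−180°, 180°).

At s = jω = j1380:
quadratic: (j1380)² + 470·j1380 + 250000 = -1654400 + j648600 → |·| ≈ 1.777e+06, ∠ ≈ 158.59°
|T| = 5000000 / 1.777e+06 ≈ 2.8137
Gain = 20 log₁₀(2.8137) ≈ 8.99 dB
∠T = 0.00° − 158.59° = -158.59°

9.0 dB, -158.6°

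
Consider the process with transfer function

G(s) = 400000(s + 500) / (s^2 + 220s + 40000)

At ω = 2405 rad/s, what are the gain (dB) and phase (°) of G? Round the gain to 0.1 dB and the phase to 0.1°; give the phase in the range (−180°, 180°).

At s = jω = j2405:
zero (s+500): 500 + j2405 → |·| = √(500²+2405²) = √6034025 ≈ 2456.4, ∠ = arctan(2405/500) ≈ 78.26°
quadratic: (j2405)² + 220·j2405 + 40000 = -5744025 + j529100 → |·| ≈ 5.7683e+06, ∠ ≈ 174.74°
|G| = 400000 · 2456.4 / 5.7683e+06 ≈ 170.34
Gain = 20 log₁₀(170.34) ≈ 44.63 dB
∠G = 78.26° − 174.74° = -96.48°

44.6 dB, -96.5°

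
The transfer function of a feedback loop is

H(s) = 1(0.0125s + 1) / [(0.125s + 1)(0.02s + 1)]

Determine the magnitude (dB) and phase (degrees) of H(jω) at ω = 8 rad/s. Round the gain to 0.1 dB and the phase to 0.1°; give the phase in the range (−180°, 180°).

At ω = 8 rad/s:
zero (1 + j8·0.0125) = 1 + j0.1 → |·| ≈ 1.005, ∠ ≈ 5.71°
pole (1 + j8·0.125) = 1 + j1 → |·| ≈ 1.4142, ∠ ≈ 45.00°
pole (1 + j8·0.02) = 1 + j0.16 → |·| ≈ 1.0127, ∠ ≈ 9.09°
|H| = 1 · 1.005 / (1.4142 · 1.0127) ≈ 0.70174
Gain = 20 log₁₀(0.70174) ≈ -3.08 dB
∠H = (5.71°) − (45.00° + 9.09°) = -48.38°

-3.1 dB, -48.4°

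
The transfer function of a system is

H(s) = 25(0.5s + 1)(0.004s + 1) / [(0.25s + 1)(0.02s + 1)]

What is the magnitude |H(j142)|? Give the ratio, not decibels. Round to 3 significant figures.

19.1

At ω = 142 rad/s:
zero (1 + j142·0.5) = 1 + j71 → |·| ≈ 71.007, ∠ ≈ 89.19°
zero (1 + j142·0.004) = 1 + j0.568 → |·| ≈ 1.1501, ∠ ≈ 29.60°
pole (1 + j142·0.25) = 1 + j35.5 → |·| ≈ 35.514, ∠ ≈ 88.39°
pole (1 + j142·0.02) = 1 + j2.84 → |·| ≈ 3.0109, ∠ ≈ 70.60°
|H| = 25 · 71.007 · 1.1501 / (35.514 · 3.0109) ≈ 19.093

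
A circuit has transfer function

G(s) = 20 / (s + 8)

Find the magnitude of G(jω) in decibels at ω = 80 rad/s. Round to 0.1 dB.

At s = jω = j80:
pole (s+8): 8 + j80 → |·| = √(8²+80²) = √6464 ≈ 80.399, ∠ = arctan(80/8) ≈ 84.29°
|G| = 20 / 80.399 ≈ 0.24876
Gain = 20 log₁₀(0.24876) ≈ -12.08 dB

-12.1 dB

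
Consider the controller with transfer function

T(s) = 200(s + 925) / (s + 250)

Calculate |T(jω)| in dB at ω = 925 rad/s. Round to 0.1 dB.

48.7 dB

At s = jω = j925:
zero (s+925): 925 + j925 → |·| = √(925²+925²) = √1711250 ≈ 1308.1, ∠ = arctan(925/925) ≈ 45.00°
pole (s+250): 250 + j925 → |·| = √(250²+925²) = √918125 ≈ 958.19, ∠ = arctan(925/250) ≈ 74.88°
|T| = 200 · 1308.1 / 958.19 ≈ 273.04
Gain = 20 log₁₀(273.04) ≈ 48.72 dB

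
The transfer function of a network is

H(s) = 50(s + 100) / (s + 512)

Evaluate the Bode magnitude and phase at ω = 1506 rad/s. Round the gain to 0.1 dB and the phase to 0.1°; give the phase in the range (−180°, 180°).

33.5 dB, 15.0°

At s = jω = j1506:
zero (s+100): 100 + j1506 → |·| = √(100²+1506²) = √2278036 ≈ 1509.3, ∠ = arctan(1506/100) ≈ 86.20°
pole (s+512): 512 + j1506 → |·| = √(512²+1506²) = √2530180 ≈ 1590.7, ∠ = arctan(1506/512) ≈ 71.22°
|H| = 50 · 1509.3 / 1590.7 ≈ 47.441
Gain = 20 log₁₀(47.441) ≈ 33.52 dB
∠H = 86.20° − 71.22° = 14.98°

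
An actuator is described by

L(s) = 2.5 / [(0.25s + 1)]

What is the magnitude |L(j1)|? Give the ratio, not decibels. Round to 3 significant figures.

2.43

At ω = 1 rad/s:
pole (1 + j1·0.25) = 1 + j0.25 → |·| ≈ 1.0308, ∠ ≈ 14.04°
|L| = 2.5 · 1 / (1.0308) ≈ 2.4253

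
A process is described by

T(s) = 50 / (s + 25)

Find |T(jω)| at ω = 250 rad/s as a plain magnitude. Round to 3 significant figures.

At s = jω = j250:
pole (s+25): 25 + j250 → |·| = √(25²+250²) = √63125 ≈ 251.25, ∠ = arctan(250/25) ≈ 84.29°
|T| = 50 / 251.25 ≈ 0.199

0.199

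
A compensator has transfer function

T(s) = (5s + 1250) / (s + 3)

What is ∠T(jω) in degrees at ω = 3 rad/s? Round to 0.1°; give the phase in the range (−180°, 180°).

-44.3°

Substitute s = j3:
Numerator: 5(j3) + 1250 = 1250 + j15
Denominator: (j3) + 3 = 3 + j3
|N| = √(1250² + 15²) ≈ 1250.1, ∠N ≈ 0.69°
|D| = √(3² + 3²) ≈ 4.2426, ∠D ≈ 45.00°
∠T = 0.69° − 45.00° = -44.31°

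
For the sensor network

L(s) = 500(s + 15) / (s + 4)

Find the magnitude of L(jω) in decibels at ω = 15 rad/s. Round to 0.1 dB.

56.7 dB

At s = jω = j15:
zero (s+15): 15 + j15 → |·| = √(15²+15²) = √450 ≈ 21.213, ∠ = arctan(15/15) ≈ 45.00°
pole (s+4): 4 + j15 → |·| = √(4²+15²) = √241 ≈ 15.524, ∠ = arctan(15/4) ≈ 75.07°
|L| = 500 · 21.213 / 15.524 ≈ 683.23
Gain = 20 log₁₀(683.23) ≈ 56.69 dB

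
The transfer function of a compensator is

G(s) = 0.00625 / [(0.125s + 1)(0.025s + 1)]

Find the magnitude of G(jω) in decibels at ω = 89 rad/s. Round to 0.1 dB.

-72.8 dB

At ω = 89 rad/s:
pole (1 + j89·0.125) = 1 + j11.125 → |·| ≈ 11.17, ∠ ≈ 84.86°
pole (1 + j89·0.025) = 1 + j2.225 → |·| ≈ 2.4394, ∠ ≈ 65.80°
|G| = 0.00625 · 1 / (11.17 · 2.4394) ≈ 0.00022937
Gain = 20 log₁₀(0.00022937) ≈ -72.79 dB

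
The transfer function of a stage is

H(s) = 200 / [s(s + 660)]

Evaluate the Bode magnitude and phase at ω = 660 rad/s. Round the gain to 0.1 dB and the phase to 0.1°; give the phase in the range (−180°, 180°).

-69.8 dB, -135.0°

At s = jω = j660:
pole (s+660): 660 + j660 → |·| = √(660²+660²) = √871200 ≈ 933.38, ∠ = arctan(660/660) ≈ 45.00°
pole at origin: |s| = 660, ∠ = 90.00° (in denominator)
|H| = 200 / 6.1603e+05 ≈ 0.00032466
Gain = 20 log₁₀(0.00032466) ≈ -69.77 dB
∠H = 0.00° − 135.00° = -135.00°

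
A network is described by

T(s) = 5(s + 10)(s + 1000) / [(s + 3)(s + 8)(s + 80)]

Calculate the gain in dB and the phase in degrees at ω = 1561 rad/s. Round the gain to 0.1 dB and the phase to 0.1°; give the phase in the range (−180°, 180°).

-48.4 dB, -119.7°

At s = jω = j1561:
zero (s+10): 10 + j1561 → |·| = √(10²+1561²) = √2436821 ≈ 1561, ∠ = arctan(1561/10) ≈ 89.63°
zero (s+1000): 1000 + j1561 → |·| = √(1000²+1561²) = √3436721 ≈ 1853.8, ∠ = arctan(1561/1000) ≈ 57.36°
pole (s+3): 3 + j1561 → |·| = √(3²+1561²) = √2436730 ≈ 1561, ∠ = arctan(1561/3) ≈ 89.89°
pole (s+8): 8 + j1561 → |·| = √(8²+1561²) = √2436785 ≈ 1561, ∠ = arctan(1561/8) ≈ 89.71°
pole (s+80): 80 + j1561 → |·| = √(80²+1561²) = √2443121 ≈ 1563, ∠ = arctan(1561/80) ≈ 87.07°
|T| = 5 · 2.8938e+06 / 3.8086e+09 ≈ 0.003799
Gain = 20 log₁₀(0.003799) ≈ -48.41 dB
∠T = 146.99° − 266.67° = -119.68°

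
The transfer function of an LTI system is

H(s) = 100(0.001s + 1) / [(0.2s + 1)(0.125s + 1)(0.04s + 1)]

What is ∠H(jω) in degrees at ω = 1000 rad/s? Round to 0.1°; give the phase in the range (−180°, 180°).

At ω = 1000 rad/s:
zero (1 + j1000·0.001) = 1 + j1 → |·| ≈ 1.4142, ∠ ≈ 45.00°
pole (1 + j1000·0.2) = 1 + j200 → |·| ≈ 200, ∠ ≈ 89.71°
pole (1 + j1000·0.125) = 1 + j125 → |·| ≈ 125, ∠ ≈ 89.54°
pole (1 + j1000·0.04) = 1 + j40 → |·| ≈ 40.012, ∠ ≈ 88.57°
∠H = (45.00°) − (89.71° + 89.54° + 88.57°) = -222.82° ≡ 137.18° (principal value)

137.2°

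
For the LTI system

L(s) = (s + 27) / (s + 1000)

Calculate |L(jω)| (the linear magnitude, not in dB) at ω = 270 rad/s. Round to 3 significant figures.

Substitute s = j270:
Numerator: (j270) + 27 = 27 + j270
Denominator: (j270) + 1000 = 1000 + j270
|N| = √(27² + 270²) ≈ 271.35, ∠N ≈ 84.29°
|D| = √(1000² + 270²) ≈ 1035.8, ∠D ≈ 15.11°
|L| = 271.35 / 1035.8 ≈ 0.26197

0.262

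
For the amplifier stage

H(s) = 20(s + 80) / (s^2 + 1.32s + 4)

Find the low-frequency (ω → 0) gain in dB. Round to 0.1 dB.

H(0) = 20·80 / 4 = 400
20 log₁₀(400) ≈ 52.04 dB

52.0 dB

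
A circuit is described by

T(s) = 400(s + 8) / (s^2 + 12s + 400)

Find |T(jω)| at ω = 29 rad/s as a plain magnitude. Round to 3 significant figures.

21.4

At s = jω = j29:
zero (s+8): 8 + j29 → |·| = √(8²+29²) = √905 ≈ 30.083, ∠ = arctan(29/8) ≈ 74.58°
quadratic: (j29)² + 12·j29 + 400 = -441 + j348 → |·| ≈ 561.77, ∠ ≈ 141.72°
|T| = 400 · 30.083 / 561.77 ≈ 21.42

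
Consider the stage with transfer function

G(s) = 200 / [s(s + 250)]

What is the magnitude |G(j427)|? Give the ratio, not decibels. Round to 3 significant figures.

At s = jω = j427:
pole (s+250): 250 + j427 → |·| = √(250²+427²) = √244829 ≈ 494.8, ∠ = arctan(427/250) ≈ 59.65°
pole at origin: |s| = 427, ∠ = 90.00° (in denominator)
|G| = 200 / 2.1128e+05 ≈ 0.00094661

0.000947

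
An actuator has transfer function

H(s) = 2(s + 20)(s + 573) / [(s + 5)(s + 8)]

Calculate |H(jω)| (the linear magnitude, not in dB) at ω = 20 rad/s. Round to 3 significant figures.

At s = jω = j20:
zero (s+20): 20 + j20 → |·| = √(20²+20²) = √800 ≈ 28.284, ∠ = arctan(20/20) ≈ 45.00°
zero (s+573): 573 + j20 → |·| = √(573²+20²) = √328729 ≈ 573.35, ∠ = arctan(20/573) ≈ 2.00°
pole (s+5): 5 + j20 → |·| = √(5²+20²) = √425 ≈ 20.616, ∠ = arctan(20/5) ≈ 75.96°
pole (s+8): 8 + j20 → |·| = √(8²+20²) = √464 ≈ 21.541, ∠ = arctan(20/8) ≈ 68.20°
|H| = 2 · 16217 / 444.09 ≈ 73.035

73.0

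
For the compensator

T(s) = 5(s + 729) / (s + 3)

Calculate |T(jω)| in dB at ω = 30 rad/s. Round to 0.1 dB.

41.7 dB

At s = jω = j30:
zero (s+729): 729 + j30 → |·| = √(729²+30²) = √532341 ≈ 729.62, ∠ = arctan(30/729) ≈ 2.36°
pole (s+3): 3 + j30 → |·| = √(3²+30²) = √909 ≈ 30.15, ∠ = arctan(30/3) ≈ 84.29°
|T| = 5 · 729.62 / 30.15 ≈ 121
Gain = 20 log₁₀(121) ≈ 41.66 dB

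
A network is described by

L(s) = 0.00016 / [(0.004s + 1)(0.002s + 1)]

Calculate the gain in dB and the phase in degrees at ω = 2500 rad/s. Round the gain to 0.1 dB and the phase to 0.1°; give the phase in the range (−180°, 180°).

At ω = 2500 rad/s:
pole (1 + j2500·0.004) = 1 + j10 → |·| ≈ 10.05, ∠ ≈ 84.29°
pole (1 + j2500·0.002) = 1 + j5 → |·| ≈ 5.099, ∠ ≈ 78.69°
|L| = 0.00016 · 1 / (10.05 · 5.099) ≈ 3.1223e-06
Gain = 20 log₁₀(3.1223e-06) ≈ -110.11 dB
∠L = (0°) − (84.29° + 78.69°) = -162.98°

-110.1 dB, -163.0°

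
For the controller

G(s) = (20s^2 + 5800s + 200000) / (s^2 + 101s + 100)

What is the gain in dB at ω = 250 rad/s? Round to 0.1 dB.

28.5 dB

Substitute s = j250:
Numerator: 20(j250)^2 + 5800(j250) + 200000 = -1050000 + j1450000
Denominator: (j250)^2 + 101(j250) + 100 = -62400 + j25250
|N| = √(1050000² + 1450000²) ≈ 1.7903e+06, ∠N ≈ 125.91°
|D| = √(62400² + 25250²) ≈ 67315, ∠D ≈ 157.97°
|G| = 1.7903e+06 / 67315 ≈ 26.596
Gain = 20 log₁₀(26.596) ≈ 28.50 dB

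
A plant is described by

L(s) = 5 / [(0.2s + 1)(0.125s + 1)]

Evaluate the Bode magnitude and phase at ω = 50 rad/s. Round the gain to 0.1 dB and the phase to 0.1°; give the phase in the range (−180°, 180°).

-22.1 dB, -165.2°

At ω = 50 rad/s:
pole (1 + j50·0.2) = 1 + j10 → |·| ≈ 10.05, ∠ ≈ 84.29°
pole (1 + j50·0.125) = 1 + j6.25 → |·| ≈ 6.3295, ∠ ≈ 80.91°
|L| = 5 · 1 / (10.05 · 6.3295) ≈ 0.078602
Gain = 20 log₁₀(0.078602) ≈ -22.09 dB
∠L = (0°) − (84.29° + 80.91°) = -165.20°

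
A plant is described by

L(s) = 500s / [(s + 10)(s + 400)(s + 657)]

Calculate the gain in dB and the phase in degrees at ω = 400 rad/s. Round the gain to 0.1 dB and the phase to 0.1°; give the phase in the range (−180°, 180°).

-58.8 dB, -74.9°

At s = jω = j400:
zero at origin: s = j400 → |·| = 400, ∠ = 90.00°
pole (s+10): 10 + j400 → |·| = √(10²+400²) = √160100 ≈ 400.12, ∠ = arctan(400/10) ≈ 88.57°
pole (s+400): 400 + j400 → |·| = √(400²+400²) = √320000 ≈ 565.69, ∠ = arctan(400/400) ≈ 45.00°
pole (s+657): 657 + j400 → |·| = √(657²+400²) = √591649 ≈ 769.19, ∠ = arctan(400/657) ≈ 31.33°
|L| = 500 · 400 / 1.741e+08 ≈ 0.0011488
Gain = 20 log₁₀(0.0011488) ≈ -58.80 dB
∠L = 90.00° − 164.90° = -74.90°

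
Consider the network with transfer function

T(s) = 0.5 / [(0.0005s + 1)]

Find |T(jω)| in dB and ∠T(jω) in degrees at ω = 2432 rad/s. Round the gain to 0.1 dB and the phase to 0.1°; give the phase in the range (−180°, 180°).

At ω = 2432 rad/s:
pole (1 + j2432·0.0005) = 1 + j1.216 → |·| ≈ 1.5744, ∠ ≈ 50.57°
|T| = 0.5 · 1 / (1.5744) ≈ 0.31758
Gain = 20 log₁₀(0.31758) ≈ -9.96 dB
∠T = (0°) − (50.57°) = -50.57°

-10.0 dB, -50.6°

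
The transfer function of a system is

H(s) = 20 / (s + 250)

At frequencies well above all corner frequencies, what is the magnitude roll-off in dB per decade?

-20 dB/decade

Each pole contributes −20 dB/decade at high frequency; each zero contributes +20 dB/decade.
Net: 0 zero(s) − 1 pole(s) → -20 dB/decade.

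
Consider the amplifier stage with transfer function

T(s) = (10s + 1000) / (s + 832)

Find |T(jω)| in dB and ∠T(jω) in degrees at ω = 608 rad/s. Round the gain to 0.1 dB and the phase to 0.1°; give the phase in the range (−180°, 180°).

15.5 dB, 44.5°

Substitute s = j608:
Numerator: 10(j608) + 1000 = 1000 + j6080
Denominator: (j608) + 832 = 832 + j608
|N| = √(1000² + 6080²) ≈ 6161.7, ∠N ≈ 80.66°
|D| = √(832² + 608²) ≈ 1030.5, ∠D ≈ 36.16°
|T| = 6161.7 / 1030.5 ≈ 5.9793
Gain = 20 log₁₀(5.9793) ≈ 15.53 dB
∠T = 80.66° − 36.16° = 44.50°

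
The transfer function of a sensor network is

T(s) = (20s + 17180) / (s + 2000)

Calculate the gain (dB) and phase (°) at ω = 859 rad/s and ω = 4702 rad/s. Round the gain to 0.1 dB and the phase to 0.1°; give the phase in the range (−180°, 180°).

Substitute s = j859:
Numerator: 20(j859) + 17180 = 17180 + j17180
Denominator: (j859) + 2000 = 2000 + j859
|N| = √(17180² + 17180²) ≈ 24296, ∠N ≈ 45.00°
|D| = √(2000² + 859²) ≈ 2176.7, ∠D ≈ 23.24°
|T| = 24296 / 2176.7 ≈ 11.162
Gain = 20 log₁₀(11.162) ≈ 20.95 dB
∠T = 45.00° − 23.24° = 21.76°

Substitute s = j4702:
Numerator: 20(j4702) + 17180 = 17180 + j94040
Denominator: (j4702) + 2000 = 2000 + j4702
|N| = √(17180² + 94040²) ≈ 95596, ∠N ≈ 79.65°
|D| = √(2000² + 4702²) ≈ 5109.7, ∠D ≈ 66.96°
|T| = 95596 / 5109.7 ≈ 18.709
Gain = 20 log₁₀(18.709) ≈ 25.44 dB
∠T = 79.65° − 66.96° = 12.69°

ω = 859: 21.0 dB, 21.8°; ω = 4702: 25.4 dB, 12.7°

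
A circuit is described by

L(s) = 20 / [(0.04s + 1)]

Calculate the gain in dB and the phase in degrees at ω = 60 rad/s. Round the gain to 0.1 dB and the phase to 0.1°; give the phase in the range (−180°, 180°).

17.7 dB, -67.4°

At ω = 60 rad/s:
pole (1 + j60·0.04) = 1 + j2.4 → |·| ≈ 2.6, ∠ ≈ 67.38°
|L| = 20 · 1 / (2.6) ≈ 7.6923
Gain = 20 log₁₀(7.6923) ≈ 17.72 dB
∠L = (0°) − (67.38°) = -67.38°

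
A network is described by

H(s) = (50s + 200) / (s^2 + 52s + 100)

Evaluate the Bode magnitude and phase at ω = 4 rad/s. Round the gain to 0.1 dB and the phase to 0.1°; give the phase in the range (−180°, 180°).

Substitute s = j4:
Numerator: 50(j4) + 200 = 200 + j200
Denominator: (j4)^2 + 52(j4) + 100 = 84 + j208
|N| = √(200² + 200²) ≈ 282.84, ∠N ≈ 45.00°
|D| = √(84² + 208²) ≈ 224.32, ∠D ≈ 68.01°
|H| = 282.84 / 224.32 ≈ 1.2609
Gain = 20 log₁₀(1.2609) ≈ 2.01 dB
∠H = 45.00° − 68.01° = -23.01°

2.0 dB, -23.0°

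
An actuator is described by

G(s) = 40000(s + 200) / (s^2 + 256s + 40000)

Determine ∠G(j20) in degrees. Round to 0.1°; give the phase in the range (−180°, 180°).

At s = jω = j20:
zero (s+200): 200 + j20 → |·| = √(200²+20²) = √40400 ≈ 201, ∠ = arctan(20/200) ≈ 5.71°
quadratic: (j20)² + 256·j20 + 40000 = 39600 + j5120 → |·| ≈ 39930, ∠ ≈ 7.37°
∠G = 5.71° − 7.37° = -1.66°

-1.7°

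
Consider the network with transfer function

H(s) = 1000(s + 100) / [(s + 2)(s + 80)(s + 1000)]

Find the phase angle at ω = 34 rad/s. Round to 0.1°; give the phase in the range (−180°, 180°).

At s = jω = j34:
zero (s+100): 100 + j34 → |·| = √(100²+34²) = √11156 ≈ 105.62, ∠ = arctan(34/100) ≈ 18.78°
pole (s+2): 2 + j34 → |·| = √(2²+34²) = √1160 ≈ 34.059, ∠ = arctan(34/2) ≈ 86.63°
pole (s+80): 80 + j34 → |·| = √(80²+34²) = √7556 ≈ 86.925, ∠ = arctan(34/80) ≈ 23.03°
pole (s+1000): 1000 + j34 → |·| = √(1000²+34²) = √1001156 ≈ 1000.6, ∠ = arctan(34/1000) ≈ 1.95°
∠H = 18.78° − 111.61° = -92.83°

-92.8°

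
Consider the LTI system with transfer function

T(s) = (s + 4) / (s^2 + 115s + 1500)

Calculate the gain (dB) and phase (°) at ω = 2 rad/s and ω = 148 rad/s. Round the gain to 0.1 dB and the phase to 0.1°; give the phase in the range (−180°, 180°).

ω = 2: -50.6 dB, 17.8°; ω = 148: -45.1 dB, -51.7°

Substitute s = j2:
Numerator: (j2) + 4 = 4 + j2
Denominator: (j2)^2 + 115(j2) + 1500 = 1496 + j230
|N| = √(4² + 2²) ≈ 4.4721, ∠N ≈ 26.57°
|D| = √(1496² + 230²) ≈ 1513.6, ∠D ≈ 8.74°
|T| = 4.4721 / 1513.6 ≈ 0.0029546
Gain = 20 log₁₀(0.0029546) ≈ -50.59 dB
∠T = 26.57° − 8.74° = 17.83°

Substitute s = j148:
Numerator: (j148) + 4 = 4 + j148
Denominator: (j148)^2 + 115(j148) + 1500 = -20404 + j17020
|N| = √(4² + 148²) ≈ 148.05, ∠N ≈ 88.45°
|D| = √(20404² + 17020²) ≈ 26571, ∠D ≈ 140.17°
|T| = 148.05 / 26571 ≈ 0.0055719
Gain = 20 log₁₀(0.0055719) ≈ -45.08 dB
∠T = 88.45° − 140.17° = -51.72°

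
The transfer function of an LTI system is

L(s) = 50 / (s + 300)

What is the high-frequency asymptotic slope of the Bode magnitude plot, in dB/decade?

Each pole contributes −20 dB/decade at high frequency; each zero contributes +20 dB/decade.
Net: 0 zero(s) − 1 pole(s) → -20 dB/decade.

-20 dB/decade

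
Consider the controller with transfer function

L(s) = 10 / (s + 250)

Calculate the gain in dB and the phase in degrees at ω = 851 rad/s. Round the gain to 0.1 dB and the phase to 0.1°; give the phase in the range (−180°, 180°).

-39.0 dB, -73.6°

Substitute s = j851:
Numerator: 10 = 10 + j0
Denominator: (j851) + 250 = 250 + j851
|N| = √(10² + 0²) ≈ 10, ∠N ≈ 0.00°
|D| = √(250² + 851²) ≈ 886.96, ∠D ≈ 73.63°
|L| = 10 / 886.96 ≈ 0.011274
Gain = 20 log₁₀(0.011274) ≈ -38.96 dB
∠L = 0.00° − 73.63° = -73.63°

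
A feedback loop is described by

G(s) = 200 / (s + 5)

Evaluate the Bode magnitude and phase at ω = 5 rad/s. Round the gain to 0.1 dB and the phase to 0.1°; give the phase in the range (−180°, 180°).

At s = jω = j5:
pole (s+5): 5 + j5 → |·| = √(5²+5²) = √50 ≈ 7.0711, ∠ = arctan(5/5) ≈ 45.00°
|G| = 200 / 7.0711 ≈ 28.284
Gain = 20 log₁₀(28.284) ≈ 29.03 dB
∠G = 0.00° − 45.00° = -45.00°

29.0 dB, -45.0°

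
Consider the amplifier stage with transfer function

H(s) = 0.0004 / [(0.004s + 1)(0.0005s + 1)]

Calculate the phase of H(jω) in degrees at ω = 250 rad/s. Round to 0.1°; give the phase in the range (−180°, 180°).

At ω = 250 rad/s:
pole (1 + j250·0.004) = 1 + j1 → |·| ≈ 1.4142, ∠ ≈ 45.00°
pole (1 + j250·0.0005) = 1 + j0.125 → |·| ≈ 1.0078, ∠ ≈ 7.13°
∠H = (0°) − (45.00° + 7.13°) = -52.13°

-52.1°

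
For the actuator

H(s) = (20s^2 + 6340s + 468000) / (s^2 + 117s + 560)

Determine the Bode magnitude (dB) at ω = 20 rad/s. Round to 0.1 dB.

Substitute s = j20:
Numerator: 20(j20)^2 + 6340(j20) + 468000 = 460000 + j126800
Denominator: (j20)^2 + 117(j20) + 560 = 160 + j2340
|N| = √(460000² + 126800²) ≈ 4.7716e+05, ∠N ≈ 15.41°
|D| = √(160² + 2340²) ≈ 2345.5, ∠D ≈ 86.09°
|H| = 4.7716e+05 / 2345.5 ≈ 203.44
Gain = 20 log₁₀(203.44) ≈ 46.17 dB

46.2 dB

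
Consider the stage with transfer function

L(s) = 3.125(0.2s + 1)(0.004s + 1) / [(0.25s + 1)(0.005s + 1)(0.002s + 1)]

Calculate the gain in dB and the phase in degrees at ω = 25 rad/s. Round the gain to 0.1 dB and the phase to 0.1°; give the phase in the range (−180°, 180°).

8.0 dB, -6.5°

At ω = 25 rad/s:
zero (1 + j25·0.2) = 1 + j5 → |·| ≈ 5.099, ∠ ≈ 78.69°
zero (1 + j25·0.004) = 1 + j0.1 → |·| ≈ 1.005, ∠ ≈ 5.71°
pole (1 + j25·0.25) = 1 + j6.25 → |·| ≈ 6.3295, ∠ ≈ 80.91°
pole (1 + j25·0.005) = 1 + j0.125 → |·| ≈ 1.0078, ∠ ≈ 7.13°
pole (1 + j25·0.002) = 1 + j0.05 → |·| ≈ 1.0012, ∠ ≈ 2.86°
|L| = 3.125 · 5.099 · 1.005 / (6.3295 · 1.0078 · 1.0012) ≈ 2.5075
Gain = 20 log₁₀(2.5075) ≈ 7.98 dB
∠L = (78.69° + 5.71°) − (80.91° + 7.13° + 2.86°) = -6.50°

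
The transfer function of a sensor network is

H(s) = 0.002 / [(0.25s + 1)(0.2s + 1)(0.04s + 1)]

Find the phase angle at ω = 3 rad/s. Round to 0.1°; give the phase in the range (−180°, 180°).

-74.7°

At ω = 3 rad/s:
pole (1 + j3·0.25) = 1 + j0.75 → |·| ≈ 1.25, ∠ ≈ 36.87°
pole (1 + j3·0.2) = 1 + j0.6 → |·| ≈ 1.1662, ∠ ≈ 30.96°
pole (1 + j3·0.04) = 1 + j0.12 → |·| ≈ 1.0072, ∠ ≈ 6.84°
∠H = (0°) − (36.87° + 30.96° + 6.84°) = -74.67°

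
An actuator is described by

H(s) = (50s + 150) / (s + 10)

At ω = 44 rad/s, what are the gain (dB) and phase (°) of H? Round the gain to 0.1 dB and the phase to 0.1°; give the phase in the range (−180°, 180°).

Substitute s = j44:
Numerator: 50(j44) + 150 = 150 + j2200
Denominator: (j44) + 10 = 10 + j44
|N| = √(150² + 2200²) ≈ 2205.1, ∠N ≈ 86.10°
|D| = √(10² + 44²) ≈ 45.122, ∠D ≈ 77.20°
|H| = 2205.1 / 45.122 ≈ 48.87
Gain = 20 log₁₀(48.87) ≈ 33.78 dB
∠H = 86.10° − 77.20° = 8.90°

33.8 dB, 8.9°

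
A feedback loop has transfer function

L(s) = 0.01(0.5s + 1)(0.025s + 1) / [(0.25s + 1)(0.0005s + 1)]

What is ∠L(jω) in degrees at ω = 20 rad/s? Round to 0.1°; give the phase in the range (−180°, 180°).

At ω = 20 rad/s:
zero (1 + j20·0.5) = 1 + j10 → |·| ≈ 10.05, ∠ ≈ 84.29°
zero (1 + j20·0.025) = 1 + j0.5 → |·| ≈ 1.118, ∠ ≈ 26.57°
pole (1 + j20·0.25) = 1 + j5 → |·| ≈ 5.099, ∠ ≈ 78.69°
pole (1 + j20·0.0005) = 1 + j0.01 → |·| ≈ 1, ∠ ≈ 0.57°
∠L = (84.29° + 26.57°) − (78.69° + 0.57°) = 31.60°

31.6°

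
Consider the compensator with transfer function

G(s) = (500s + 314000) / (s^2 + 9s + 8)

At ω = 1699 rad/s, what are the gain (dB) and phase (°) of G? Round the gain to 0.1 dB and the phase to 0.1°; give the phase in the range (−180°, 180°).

Substitute s = j1699:
Numerator: 500(j1699) + 314000 = 314000 + j849500
Denominator: (j1699)^2 + 9(j1699) + 8 = -2886593 + j15291
|N| = √(314000² + 849500²) ≈ 9.0567e+05, ∠N ≈ 69.71°
|D| = √(2886593² + 15291²) ≈ 2.8866e+06, ∠D ≈ 179.70°
|G| = 9.0567e+05 / 2.8866e+06 ≈ 0.31375
Gain = 20 log₁₀(0.31375) ≈ -10.07 dB
∠G = 69.71° − 179.70° = -109.99°

-10.1 dB, -110.0°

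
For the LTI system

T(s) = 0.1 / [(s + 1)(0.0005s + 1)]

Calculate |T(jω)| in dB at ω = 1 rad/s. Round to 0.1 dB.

At ω = 1 rad/s:
pole (1 + j1·1) = 1 + j1 → |·| ≈ 1.4142, ∠ ≈ 45.00°
pole (1 + j1·0.0005) = 1 + j0.0005 → |·| ≈ 1, ∠ ≈ 0.03°
|T| = 0.1 · 1 / (1.4142 · 1) ≈ 0.070711
Gain = 20 log₁₀(0.070711) ≈ -23.01 dB

-23.0 dB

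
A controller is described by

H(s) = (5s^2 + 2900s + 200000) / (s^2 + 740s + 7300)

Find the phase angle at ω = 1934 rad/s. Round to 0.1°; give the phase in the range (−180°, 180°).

4.1°

Substitute s = j1934:
Numerator: 5(j1934)^2 + 2900(j1934) + 200000 = -18501780 + j5608600
Denominator: (j1934)^2 + 740(j1934) + 7300 = -3733056 + j1431160
|N| = √(18501780² + 5608600²) ≈ 1.9333e+07, ∠N ≈ 163.14°
|D| = √(3733056² + 1431160²) ≈ 3.998e+06, ∠D ≈ 159.02°
∠H = 163.14° − 159.02° = 4.12°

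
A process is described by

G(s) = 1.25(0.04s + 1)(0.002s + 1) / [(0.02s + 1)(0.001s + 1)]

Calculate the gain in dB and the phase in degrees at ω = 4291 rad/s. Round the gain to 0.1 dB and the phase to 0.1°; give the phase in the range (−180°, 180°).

13.8 dB, 6.8°

At ω = 4291 rad/s:
zero (1 + j4291·0.04) = 1 + j171.64 → |·| ≈ 171.64, ∠ ≈ 89.67°
zero (1 + j4291·0.002) = 1 + j8.582 → |·| ≈ 8.6401, ∠ ≈ 83.35°
pole (1 + j4291·0.02) = 1 + j85.82 → |·| ≈ 85.826, ∠ ≈ 89.33°
pole (1 + j4291·0.001) = 1 + j4.291 → |·| ≈ 4.406, ∠ ≈ 76.88°
|G| = 1.25 · 171.64 · 8.6401 / (85.826 · 4.406) ≈ 4.9021
Gain = 20 log₁₀(4.9021) ≈ 13.81 dB
∠G = (89.67° + 83.35°) − (89.33° + 76.88°) = 6.81°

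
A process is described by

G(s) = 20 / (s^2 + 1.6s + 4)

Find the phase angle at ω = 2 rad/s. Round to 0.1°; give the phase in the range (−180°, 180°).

At s = jω = j2:
quadratic: (j2)² + 1.6·j2 + 4 = 0 + j3.2 → |·| ≈ 3.2, ∠ ≈ 90.00°
∠G = 0.00° − 90.00° = -90.00°

-90.0°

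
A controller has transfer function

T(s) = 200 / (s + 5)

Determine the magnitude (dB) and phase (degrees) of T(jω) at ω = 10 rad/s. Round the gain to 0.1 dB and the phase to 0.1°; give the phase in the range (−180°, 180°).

At s = jω = j10:
pole (s+5): 5 + j10 → |·| = √(5²+10²) = √125 ≈ 11.18, ∠ = arctan(10/5) ≈ 63.43°
|T| = 200 / 11.18 ≈ 17.889
Gain = 20 log₁₀(17.889) ≈ 25.05 dB
∠T = 0.00° − 63.43° = -63.43°

25.1 dB, -63.4°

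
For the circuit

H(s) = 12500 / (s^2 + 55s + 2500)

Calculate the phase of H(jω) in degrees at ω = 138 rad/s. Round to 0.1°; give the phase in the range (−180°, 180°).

-155.4°

At s = jω = j138:
quadratic: (j138)² + 55·j138 + 2500 = -16544 + j7590 → |·| ≈ 18202, ∠ ≈ 155.36°
∠H = 0.00° − 155.36° = -155.36°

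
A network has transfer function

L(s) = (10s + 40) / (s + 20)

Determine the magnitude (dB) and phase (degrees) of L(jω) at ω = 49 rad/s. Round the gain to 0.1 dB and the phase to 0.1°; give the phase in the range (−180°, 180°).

19.4 dB, 17.5°

Substitute s = j49:
Numerator: 10(j49) + 40 = 40 + j490
Denominator: (j49) + 20 = 20 + j49
|N| = √(40² + 490²) ≈ 491.63, ∠N ≈ 85.33°
|D| = √(20² + 49²) ≈ 52.924, ∠D ≈ 67.80°
|L| = 491.63 / 52.924 ≈ 9.2894
Gain = 20 log₁₀(9.2894) ≈ 19.36 dB
∠L = 85.33° − 67.80° = 17.53°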